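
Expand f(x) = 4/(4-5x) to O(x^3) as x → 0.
1 + 5*x/4 + 25*x**2/16 + O(x**3)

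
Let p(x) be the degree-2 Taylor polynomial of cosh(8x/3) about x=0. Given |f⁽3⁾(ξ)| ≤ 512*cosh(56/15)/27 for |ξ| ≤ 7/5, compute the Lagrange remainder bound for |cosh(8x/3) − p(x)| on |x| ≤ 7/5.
87808*cosh(56/15)/10125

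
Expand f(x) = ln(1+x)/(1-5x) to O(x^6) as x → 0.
x + 9*x**2/2 + 137*x**3/6 + 1367*x**4/12 + 34187*x**5/60 + O(x**6)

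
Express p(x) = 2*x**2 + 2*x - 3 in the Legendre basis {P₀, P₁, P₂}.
(-7/3)P₀ + (2)P₁ + (4/3)P₂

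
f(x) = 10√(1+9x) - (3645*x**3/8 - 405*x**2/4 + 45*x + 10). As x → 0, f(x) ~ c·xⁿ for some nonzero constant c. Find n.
4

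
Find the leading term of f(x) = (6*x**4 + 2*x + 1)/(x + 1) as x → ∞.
6*x**3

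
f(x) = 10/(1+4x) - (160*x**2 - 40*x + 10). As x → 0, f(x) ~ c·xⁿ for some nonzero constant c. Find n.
3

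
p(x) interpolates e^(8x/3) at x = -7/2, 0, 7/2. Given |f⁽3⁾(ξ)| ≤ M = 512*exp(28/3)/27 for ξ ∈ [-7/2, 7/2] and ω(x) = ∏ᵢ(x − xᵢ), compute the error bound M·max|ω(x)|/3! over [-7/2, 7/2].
21952*sqrt(3)*exp(28/3)/729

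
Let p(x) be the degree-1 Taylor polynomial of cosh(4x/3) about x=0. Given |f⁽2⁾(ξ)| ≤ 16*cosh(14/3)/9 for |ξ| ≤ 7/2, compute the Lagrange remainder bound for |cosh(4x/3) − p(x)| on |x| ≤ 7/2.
98*cosh(14/3)/9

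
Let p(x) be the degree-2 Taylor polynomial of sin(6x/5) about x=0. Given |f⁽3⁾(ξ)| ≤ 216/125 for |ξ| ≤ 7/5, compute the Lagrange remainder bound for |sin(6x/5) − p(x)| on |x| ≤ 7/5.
12348/15625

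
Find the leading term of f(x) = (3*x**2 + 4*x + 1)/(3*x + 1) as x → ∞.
x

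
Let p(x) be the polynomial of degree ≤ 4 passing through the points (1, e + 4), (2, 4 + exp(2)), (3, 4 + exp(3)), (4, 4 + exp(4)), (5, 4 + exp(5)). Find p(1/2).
-45*exp(4)/32 - 105*exp(2)/32 + 4 + 315*e/128 + 35*exp(5)/128 + 189*exp(3)/64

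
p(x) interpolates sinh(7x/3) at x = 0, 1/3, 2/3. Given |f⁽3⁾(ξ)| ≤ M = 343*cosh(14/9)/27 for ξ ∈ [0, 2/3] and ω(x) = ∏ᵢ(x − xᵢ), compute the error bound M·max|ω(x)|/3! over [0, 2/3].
343*sqrt(3)*cosh(14/9)/19683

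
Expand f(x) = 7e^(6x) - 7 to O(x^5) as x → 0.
42*x + 126*x**2 + 252*x**3 + 378*x**4 + O(x**5)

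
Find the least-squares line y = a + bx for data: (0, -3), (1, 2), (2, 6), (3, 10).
a = -27/10, b = 43/10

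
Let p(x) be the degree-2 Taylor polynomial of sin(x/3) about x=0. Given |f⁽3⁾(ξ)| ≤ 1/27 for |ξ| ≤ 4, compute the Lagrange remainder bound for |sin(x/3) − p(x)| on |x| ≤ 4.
32/81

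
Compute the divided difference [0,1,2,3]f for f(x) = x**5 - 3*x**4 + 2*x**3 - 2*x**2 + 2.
9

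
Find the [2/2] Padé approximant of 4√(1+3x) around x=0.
(45*x**2/4 + 15*x + 4)/(9*x**2/16 + 9*x/4 + 1)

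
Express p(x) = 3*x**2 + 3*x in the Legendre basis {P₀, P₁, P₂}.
P₀ + (3)P₁ + (2)P₂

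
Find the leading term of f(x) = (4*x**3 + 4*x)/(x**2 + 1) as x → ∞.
4*x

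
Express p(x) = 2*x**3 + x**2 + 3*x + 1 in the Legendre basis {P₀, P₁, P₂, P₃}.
(4/3)P₀ + (21/5)P₁ + (2/3)P₂ + (4/5)P₃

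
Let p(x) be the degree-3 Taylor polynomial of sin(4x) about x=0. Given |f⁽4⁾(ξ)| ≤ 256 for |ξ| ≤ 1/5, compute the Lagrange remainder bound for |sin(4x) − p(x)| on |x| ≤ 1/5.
32/1875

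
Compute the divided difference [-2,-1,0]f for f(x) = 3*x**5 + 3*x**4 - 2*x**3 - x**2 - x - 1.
-19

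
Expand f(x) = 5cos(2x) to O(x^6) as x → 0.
5 - 10*x**2 + 10*x**4/3 + O(x**6)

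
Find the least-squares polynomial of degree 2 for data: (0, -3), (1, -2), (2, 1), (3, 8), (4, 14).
-16/5 + (2/5)x + x²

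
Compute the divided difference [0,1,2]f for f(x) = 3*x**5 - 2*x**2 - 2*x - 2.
43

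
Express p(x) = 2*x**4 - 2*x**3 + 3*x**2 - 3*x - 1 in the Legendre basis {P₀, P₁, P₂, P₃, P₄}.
(2/5)P₀ + (-21/5)P₁ + (22/7)P₂ + (-4/5)P₃ + (16/35)P₄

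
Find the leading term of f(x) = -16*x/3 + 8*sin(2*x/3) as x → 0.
-32*x**3/81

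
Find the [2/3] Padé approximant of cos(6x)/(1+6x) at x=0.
(1 - 15*x**2)/(18*x**3 + 3*x**2 + 6*x + 1)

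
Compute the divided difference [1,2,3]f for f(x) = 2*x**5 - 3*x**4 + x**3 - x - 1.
111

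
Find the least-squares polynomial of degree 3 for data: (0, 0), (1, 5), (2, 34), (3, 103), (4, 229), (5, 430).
-1/14 + (-61/84)x + (89/28)x² + (17/6)x³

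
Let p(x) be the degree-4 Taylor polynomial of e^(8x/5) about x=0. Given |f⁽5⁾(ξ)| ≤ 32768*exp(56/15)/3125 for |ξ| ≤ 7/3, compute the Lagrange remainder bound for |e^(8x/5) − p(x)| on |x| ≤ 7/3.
68841472*exp(56/15)/11390625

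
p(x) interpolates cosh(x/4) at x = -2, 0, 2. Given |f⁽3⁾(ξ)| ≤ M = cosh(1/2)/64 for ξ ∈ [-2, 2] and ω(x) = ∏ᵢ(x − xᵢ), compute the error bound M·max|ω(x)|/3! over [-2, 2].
sqrt(3)*cosh(1/2)/216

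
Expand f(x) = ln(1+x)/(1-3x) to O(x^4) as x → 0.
x + 5*x**2/2 + 47*x**3/6 + O(x**4)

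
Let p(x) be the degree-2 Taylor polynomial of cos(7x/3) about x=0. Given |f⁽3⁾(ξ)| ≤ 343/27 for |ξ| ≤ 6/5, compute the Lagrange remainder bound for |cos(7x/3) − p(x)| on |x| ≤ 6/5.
1372/375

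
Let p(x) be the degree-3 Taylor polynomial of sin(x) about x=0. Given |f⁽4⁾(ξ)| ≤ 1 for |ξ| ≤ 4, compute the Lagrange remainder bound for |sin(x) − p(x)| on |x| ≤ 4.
32/3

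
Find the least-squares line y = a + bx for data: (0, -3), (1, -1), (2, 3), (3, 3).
a = -14/5, b = 11/5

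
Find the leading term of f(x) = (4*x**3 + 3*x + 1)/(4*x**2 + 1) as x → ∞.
x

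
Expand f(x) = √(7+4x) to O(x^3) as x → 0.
sqrt(7) + 2*sqrt(7)*x/7 - 2*sqrt(7)*x**2/49 + O(x**3)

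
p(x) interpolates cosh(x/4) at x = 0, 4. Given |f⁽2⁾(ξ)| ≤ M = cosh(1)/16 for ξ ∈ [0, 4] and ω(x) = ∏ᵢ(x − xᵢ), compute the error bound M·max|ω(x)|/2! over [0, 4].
cosh(1)/8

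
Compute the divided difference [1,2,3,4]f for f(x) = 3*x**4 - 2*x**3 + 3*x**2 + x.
28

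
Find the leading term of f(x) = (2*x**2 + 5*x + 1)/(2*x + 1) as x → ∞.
x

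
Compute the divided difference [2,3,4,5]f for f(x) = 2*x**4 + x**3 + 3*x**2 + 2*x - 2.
29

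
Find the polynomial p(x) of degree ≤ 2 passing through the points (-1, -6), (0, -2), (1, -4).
-3*x**2 + x - 2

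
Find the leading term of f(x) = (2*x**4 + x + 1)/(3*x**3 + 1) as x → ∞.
2*x/3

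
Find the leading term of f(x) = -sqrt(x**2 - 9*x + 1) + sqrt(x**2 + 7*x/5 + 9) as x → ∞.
26/5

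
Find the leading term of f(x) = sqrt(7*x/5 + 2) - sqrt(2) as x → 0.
7*sqrt(2)*x/20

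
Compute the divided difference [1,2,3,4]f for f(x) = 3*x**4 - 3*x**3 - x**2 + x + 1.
27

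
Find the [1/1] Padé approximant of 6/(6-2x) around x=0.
1/(1 - x/3)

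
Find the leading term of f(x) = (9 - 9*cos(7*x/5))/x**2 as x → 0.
441/50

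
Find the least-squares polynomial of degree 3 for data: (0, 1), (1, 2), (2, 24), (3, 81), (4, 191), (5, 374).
7/9 + (-655/378)x + (46/63)x² + (157/54)x³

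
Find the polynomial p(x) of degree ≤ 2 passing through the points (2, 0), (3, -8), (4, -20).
-2*x**2 + 2*x + 4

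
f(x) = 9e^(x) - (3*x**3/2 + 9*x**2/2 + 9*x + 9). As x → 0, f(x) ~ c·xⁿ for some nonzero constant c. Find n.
4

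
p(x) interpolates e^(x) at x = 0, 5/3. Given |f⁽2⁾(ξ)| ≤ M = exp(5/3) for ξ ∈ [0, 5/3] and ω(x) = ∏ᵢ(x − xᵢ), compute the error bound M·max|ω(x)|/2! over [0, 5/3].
25*exp(5/3)/72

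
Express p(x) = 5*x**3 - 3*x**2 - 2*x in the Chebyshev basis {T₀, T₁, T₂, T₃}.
(-3/2)T₀ + (7/4)T₁ + (-3/2)T₂ + (5/4)T₃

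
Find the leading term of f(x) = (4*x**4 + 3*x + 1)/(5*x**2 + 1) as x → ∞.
4*x**2/5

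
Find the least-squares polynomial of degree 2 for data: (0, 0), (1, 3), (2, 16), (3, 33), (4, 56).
-18/35 + (57/35)x + (22/7)x²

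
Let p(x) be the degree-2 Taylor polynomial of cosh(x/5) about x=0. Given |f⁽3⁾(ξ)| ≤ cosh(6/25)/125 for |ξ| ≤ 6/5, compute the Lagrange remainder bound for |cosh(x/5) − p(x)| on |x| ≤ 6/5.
36*cosh(6/25)/15625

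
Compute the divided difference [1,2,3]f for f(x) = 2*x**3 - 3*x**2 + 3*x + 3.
9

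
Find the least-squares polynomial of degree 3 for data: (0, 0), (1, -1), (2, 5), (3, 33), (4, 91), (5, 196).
-1/126 + (-599/756)x + (-599/252)x² + (56/27)x³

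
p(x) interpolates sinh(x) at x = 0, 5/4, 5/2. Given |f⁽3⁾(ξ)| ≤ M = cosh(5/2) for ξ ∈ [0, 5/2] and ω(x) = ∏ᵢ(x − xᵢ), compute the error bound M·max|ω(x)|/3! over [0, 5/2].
125*sqrt(3)*cosh(5/2)/1728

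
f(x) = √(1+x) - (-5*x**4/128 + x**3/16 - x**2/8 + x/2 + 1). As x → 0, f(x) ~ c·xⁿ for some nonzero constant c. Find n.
5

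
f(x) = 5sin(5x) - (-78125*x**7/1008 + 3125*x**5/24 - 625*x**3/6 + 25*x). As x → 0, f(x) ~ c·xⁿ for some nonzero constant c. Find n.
9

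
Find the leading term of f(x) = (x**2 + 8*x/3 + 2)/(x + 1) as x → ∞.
x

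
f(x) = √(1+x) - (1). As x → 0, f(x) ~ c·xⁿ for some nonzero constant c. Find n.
1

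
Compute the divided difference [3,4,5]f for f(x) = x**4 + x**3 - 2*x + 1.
109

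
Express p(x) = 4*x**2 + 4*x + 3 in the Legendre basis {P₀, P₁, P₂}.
(13/3)P₀ + (4)P₁ + (8/3)P₂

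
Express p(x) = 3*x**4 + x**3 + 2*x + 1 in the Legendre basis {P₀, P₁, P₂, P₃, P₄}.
(8/5)P₀ + (13/5)P₁ + (12/7)P₂ + (2/5)P₃ + (24/35)P₄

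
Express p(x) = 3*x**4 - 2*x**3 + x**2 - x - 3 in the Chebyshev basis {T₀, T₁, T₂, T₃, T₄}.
(-11/8)T₀ + (-5/2)T₁ + (2)T₂ + (-1/2)T₃ + (3/8)T₄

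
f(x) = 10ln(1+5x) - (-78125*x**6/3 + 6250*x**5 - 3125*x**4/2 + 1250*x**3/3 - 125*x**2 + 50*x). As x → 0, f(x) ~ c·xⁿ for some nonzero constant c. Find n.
7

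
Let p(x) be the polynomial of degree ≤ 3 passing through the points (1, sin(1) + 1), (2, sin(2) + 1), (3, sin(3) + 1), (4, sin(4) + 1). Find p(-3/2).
-495*sin(2)/16 + 1 + 385*sin(3)/16 - 105*sin(4)/16 + 231*sin(1)/16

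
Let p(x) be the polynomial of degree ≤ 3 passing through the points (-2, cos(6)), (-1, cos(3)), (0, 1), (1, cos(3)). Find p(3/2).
7*cos(3)/2 - 35/16 - 5*cos(6)/16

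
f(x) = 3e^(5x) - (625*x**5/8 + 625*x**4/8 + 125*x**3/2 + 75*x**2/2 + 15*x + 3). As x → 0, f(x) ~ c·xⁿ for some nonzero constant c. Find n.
6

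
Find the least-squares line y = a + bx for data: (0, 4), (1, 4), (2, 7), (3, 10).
a = 31/10, b = 21/10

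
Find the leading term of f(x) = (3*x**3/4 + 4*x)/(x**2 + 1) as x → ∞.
3*x/4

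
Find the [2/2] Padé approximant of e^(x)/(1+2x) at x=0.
(37*x**2/204 + 23*x/34 + 1)/(-131*x**2/204 + 57*x/34 + 1)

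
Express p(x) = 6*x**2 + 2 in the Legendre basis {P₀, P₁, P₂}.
(4)P₀ + (4)P₂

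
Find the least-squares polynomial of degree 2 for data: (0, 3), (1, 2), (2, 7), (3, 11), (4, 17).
86/35 + (-1/70)x + (13/14)x²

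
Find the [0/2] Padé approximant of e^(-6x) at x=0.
1/(18*x**2 + 6*x + 1)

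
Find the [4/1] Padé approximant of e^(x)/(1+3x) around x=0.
(7429*x**4/167160 + 3463*x**3/20895 + 6969*x**2/13930 + 6964*x/6965 + 1)/(20894*x/6965 + 1)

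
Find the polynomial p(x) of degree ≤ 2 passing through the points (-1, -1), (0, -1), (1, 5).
3*x**2 + 3*x - 1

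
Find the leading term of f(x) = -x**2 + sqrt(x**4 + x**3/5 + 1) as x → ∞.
x/10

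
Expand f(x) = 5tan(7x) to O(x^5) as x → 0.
35*x + 1715*x**3/3 + O(x**5)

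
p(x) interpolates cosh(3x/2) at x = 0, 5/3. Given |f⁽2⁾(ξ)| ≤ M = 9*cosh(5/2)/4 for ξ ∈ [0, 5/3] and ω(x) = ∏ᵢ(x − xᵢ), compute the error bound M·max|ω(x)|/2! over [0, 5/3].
25*cosh(5/2)/32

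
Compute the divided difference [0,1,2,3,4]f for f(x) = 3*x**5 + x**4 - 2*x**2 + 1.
31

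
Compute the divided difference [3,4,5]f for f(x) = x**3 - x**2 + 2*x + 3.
11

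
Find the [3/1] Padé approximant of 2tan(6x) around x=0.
144*x**3 + 12*x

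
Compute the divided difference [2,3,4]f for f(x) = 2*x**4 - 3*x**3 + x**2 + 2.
84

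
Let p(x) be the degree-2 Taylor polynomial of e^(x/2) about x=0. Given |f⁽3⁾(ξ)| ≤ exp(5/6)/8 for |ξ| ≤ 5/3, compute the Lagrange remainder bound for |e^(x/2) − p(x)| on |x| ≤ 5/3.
125*exp(5/6)/1296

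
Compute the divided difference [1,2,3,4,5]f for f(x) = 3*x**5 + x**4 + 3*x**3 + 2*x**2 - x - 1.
46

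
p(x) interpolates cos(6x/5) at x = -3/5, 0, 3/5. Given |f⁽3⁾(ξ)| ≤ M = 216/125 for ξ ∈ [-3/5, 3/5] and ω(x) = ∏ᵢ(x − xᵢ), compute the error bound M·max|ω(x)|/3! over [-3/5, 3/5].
216*sqrt(3)/15625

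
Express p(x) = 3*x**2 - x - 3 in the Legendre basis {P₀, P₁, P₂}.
(-2)P₀ - P₁ + (2)P₂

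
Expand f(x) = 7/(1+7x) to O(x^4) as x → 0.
7 - 49*x + 343*x**2 - 2401*x**3 + O(x**4)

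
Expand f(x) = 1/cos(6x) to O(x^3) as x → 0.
1 + 18*x**2 + O(x**3)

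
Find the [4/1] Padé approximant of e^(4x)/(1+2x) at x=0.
(32*x**4/5 + 64*x**3/15 + 24*x**2/5 + 12*x/5 + 1)/(2*x/5 + 1)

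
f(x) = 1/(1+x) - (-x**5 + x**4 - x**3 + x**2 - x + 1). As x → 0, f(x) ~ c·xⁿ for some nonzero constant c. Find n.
6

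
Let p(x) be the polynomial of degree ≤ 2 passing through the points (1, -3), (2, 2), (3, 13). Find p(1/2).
-13/4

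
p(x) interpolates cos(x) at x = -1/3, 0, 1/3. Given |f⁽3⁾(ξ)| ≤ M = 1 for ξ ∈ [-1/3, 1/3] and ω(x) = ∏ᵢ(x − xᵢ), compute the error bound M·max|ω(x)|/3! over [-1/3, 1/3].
sqrt(3)/729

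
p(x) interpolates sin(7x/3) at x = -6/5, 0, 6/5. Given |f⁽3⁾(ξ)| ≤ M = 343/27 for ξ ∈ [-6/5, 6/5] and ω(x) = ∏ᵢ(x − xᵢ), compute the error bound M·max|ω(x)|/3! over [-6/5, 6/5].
2744*sqrt(3)/3375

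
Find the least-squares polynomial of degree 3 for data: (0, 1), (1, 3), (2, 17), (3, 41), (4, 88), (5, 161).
13/18 + (887/756)x + (71/63)x² + (109/108)x³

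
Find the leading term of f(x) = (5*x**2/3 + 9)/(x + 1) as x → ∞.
5*x/3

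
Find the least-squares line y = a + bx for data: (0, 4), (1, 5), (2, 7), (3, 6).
a = 43/10, b = 4/5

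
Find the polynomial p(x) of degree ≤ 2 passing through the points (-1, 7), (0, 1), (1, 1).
3*x**2 - 3*x + 1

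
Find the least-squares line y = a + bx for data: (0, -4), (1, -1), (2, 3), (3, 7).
a = -43/10, b = 37/10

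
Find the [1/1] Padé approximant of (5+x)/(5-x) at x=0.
(x/5 + 1)/(1 - x/5)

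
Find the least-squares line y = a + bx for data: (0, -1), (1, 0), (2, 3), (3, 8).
a = -2, b = 3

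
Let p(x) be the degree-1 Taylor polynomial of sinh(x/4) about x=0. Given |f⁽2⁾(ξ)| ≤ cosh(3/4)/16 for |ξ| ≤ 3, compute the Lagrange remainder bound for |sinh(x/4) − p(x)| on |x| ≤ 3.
9*cosh(3/4)/32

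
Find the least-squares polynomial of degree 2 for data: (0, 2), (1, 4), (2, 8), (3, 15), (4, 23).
68/35 + (71/70)x + (15/14)x²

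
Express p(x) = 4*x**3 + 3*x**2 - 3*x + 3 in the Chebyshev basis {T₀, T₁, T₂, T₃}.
(9/2)T₀ + (3/2)T₂ + T₃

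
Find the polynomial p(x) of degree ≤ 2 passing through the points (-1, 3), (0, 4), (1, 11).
3*x**2 + 4*x + 4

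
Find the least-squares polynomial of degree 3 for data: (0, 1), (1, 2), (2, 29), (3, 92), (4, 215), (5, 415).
2/3 + (-22/9)x + (23/12)x² + (109/36)x³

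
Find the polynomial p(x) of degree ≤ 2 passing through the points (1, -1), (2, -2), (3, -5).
-x**2 + 2*x - 2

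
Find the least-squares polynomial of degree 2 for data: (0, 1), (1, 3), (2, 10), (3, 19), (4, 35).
38/35 + (-6/35)x + (15/7)x²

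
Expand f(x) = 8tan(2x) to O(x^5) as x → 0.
16*x + 64*x**3/3 + O(x**5)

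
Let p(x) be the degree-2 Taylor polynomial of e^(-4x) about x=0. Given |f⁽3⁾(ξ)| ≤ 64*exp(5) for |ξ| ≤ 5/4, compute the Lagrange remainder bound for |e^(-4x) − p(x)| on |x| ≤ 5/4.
125*exp(5)/6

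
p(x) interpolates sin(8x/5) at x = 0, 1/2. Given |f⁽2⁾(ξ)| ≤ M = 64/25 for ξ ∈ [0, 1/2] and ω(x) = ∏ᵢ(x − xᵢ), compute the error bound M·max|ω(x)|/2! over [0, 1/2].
2/25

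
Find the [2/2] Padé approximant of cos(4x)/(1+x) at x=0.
(-136*x**2/21 - 4*x/21 + 1)/(4*x**2/3 + 17*x/21 + 1)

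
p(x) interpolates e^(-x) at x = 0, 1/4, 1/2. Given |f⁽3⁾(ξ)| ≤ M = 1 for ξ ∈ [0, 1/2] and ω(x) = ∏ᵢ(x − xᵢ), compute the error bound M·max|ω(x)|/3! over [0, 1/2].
sqrt(3)/1728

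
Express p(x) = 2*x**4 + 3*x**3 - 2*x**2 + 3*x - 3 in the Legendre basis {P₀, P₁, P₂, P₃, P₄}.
(-49/15)P₀ + (24/5)P₁ + (-4/21)P₂ + (6/5)P₃ + (16/35)P₄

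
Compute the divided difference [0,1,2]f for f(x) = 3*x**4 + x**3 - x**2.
23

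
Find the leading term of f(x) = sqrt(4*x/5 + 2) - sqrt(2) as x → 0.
sqrt(2)*x/5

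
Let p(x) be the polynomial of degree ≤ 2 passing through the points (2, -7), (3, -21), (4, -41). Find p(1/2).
11/4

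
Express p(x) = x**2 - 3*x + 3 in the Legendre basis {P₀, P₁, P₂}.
(10/3)P₀ + (-3)P₁ + (2/3)P₂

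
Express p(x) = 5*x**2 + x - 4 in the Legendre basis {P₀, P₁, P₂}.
(-7/3)P₀ + P₁ + (10/3)P₂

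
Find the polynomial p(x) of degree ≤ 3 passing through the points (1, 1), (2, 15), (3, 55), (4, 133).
2*x**3 + x**2 - 3*x + 1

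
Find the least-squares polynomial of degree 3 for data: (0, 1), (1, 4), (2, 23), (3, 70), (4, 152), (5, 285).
115/126 + (-811/756)x + (629/252)x² + (49/27)x³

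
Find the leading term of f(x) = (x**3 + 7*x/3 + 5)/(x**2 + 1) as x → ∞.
x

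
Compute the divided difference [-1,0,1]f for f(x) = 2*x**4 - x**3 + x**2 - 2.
3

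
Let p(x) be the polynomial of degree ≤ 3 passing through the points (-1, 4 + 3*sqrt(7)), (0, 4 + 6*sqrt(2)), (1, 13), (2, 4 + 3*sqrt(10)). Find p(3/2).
-15*sqrt(2)/8 + 3*sqrt(7)/16 + 15*sqrt(10)/16 + 199/16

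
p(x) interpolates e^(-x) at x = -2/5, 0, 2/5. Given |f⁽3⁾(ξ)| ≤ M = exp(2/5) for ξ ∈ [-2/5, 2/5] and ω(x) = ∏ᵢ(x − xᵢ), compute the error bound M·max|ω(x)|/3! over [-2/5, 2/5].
8*sqrt(3)*exp(2/5)/3375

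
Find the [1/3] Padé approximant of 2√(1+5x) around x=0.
(35*x/4 + 2)/(125*x**3/64 - 25*x**2/16 + 15*x/8 + 1)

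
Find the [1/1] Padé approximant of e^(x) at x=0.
(x/2 + 1)/(1 - x/2)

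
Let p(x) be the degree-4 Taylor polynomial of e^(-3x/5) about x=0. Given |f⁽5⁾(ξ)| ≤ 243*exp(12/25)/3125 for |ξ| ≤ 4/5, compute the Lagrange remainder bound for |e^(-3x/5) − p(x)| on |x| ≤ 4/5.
10368*exp(12/25)/48828125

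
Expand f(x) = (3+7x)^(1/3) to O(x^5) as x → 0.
3**(1/3) + 7*3**(1/3)*x/9 - 49*3**(1/3)*x**2/81 + 1715*3**(1/3)*x**3/2187 - 24010*3**(1/3)*x**4/19683 + O(x**5)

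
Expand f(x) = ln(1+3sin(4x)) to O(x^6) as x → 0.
12*x - 72*x**2 + 544*x**3 - 4800*x**4 + 45184*x**5 + O(x**6)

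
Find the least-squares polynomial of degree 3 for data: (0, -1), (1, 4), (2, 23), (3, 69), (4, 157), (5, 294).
-52/63 + (49/54)x + (181/126)x² + (55/27)x³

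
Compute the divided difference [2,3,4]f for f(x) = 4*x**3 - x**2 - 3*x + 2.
35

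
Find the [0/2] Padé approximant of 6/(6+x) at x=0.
1/(x/6 + 1)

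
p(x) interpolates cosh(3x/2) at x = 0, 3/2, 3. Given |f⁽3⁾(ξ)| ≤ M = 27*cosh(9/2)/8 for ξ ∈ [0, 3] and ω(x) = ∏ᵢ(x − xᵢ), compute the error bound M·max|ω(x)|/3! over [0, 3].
27*sqrt(3)*cosh(9/2)/64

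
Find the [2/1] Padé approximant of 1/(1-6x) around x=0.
1/(1 - 6*x)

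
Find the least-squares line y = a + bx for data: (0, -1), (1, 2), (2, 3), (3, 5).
a = -3/5, b = 19/10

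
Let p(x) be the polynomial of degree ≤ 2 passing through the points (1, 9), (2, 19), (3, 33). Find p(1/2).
11/2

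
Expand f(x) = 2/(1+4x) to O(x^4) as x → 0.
2 - 8*x + 32*x**2 - 128*x**3 + O(x**4)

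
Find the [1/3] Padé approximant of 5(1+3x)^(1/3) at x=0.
(25*x/2 + 5)/(x**3/3 - x**2/2 + 3*x/2 + 1)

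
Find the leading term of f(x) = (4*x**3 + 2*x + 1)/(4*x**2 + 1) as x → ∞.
x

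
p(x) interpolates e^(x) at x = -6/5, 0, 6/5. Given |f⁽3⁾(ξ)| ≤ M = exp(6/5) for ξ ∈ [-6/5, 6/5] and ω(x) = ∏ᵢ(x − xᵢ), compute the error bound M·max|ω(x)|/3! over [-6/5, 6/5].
8*sqrt(3)*exp(6/5)/125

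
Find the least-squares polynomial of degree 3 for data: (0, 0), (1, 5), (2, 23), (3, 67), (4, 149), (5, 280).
1/14 + (53/28)x + (23/28)x² + (2)x³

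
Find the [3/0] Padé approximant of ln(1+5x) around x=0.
5*x*(50*x**2 - 15*x + 6)/6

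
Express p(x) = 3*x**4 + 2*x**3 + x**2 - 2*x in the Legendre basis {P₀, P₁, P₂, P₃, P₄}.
(14/15)P₀ + (-4/5)P₁ + (50/21)P₂ + (4/5)P₃ + (24/35)P₄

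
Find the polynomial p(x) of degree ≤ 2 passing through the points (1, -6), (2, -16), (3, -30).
-2*x**2 - 4*x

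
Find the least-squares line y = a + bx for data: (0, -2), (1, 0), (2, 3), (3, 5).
a = -21/10, b = 12/5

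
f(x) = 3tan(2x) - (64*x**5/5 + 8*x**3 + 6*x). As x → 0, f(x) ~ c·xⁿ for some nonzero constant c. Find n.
7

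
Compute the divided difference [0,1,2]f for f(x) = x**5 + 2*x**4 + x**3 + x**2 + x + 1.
33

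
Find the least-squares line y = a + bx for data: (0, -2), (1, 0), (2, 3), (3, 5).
a = -21/10, b = 12/5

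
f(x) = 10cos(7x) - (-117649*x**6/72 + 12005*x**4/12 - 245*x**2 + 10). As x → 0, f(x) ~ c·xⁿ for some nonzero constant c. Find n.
8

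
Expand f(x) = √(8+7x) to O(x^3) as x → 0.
2*sqrt(2) + 7*sqrt(2)*x/8 - 49*sqrt(2)*x**2/256 + O(x**3)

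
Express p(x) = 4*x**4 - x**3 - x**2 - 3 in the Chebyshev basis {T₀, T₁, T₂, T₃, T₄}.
(-2)T₀ + (-3/4)T₁ + (3/2)T₂ + (-1/4)T₃ + (1/2)T₄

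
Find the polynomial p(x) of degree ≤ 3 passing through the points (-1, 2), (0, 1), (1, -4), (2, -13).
-2*x**2 - 3*x + 1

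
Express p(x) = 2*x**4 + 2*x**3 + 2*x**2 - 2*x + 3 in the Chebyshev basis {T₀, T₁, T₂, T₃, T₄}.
(19/4)T₀ + (-1/2)T₁ + (2)T₂ + (1/2)T₃ + (1/4)T₄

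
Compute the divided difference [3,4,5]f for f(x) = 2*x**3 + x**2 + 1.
25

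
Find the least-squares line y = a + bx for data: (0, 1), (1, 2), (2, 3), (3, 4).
a = 1, b = 1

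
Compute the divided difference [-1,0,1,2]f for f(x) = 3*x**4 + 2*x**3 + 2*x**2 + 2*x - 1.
8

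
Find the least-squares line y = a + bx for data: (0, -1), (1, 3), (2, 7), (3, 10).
a = -4/5, b = 37/10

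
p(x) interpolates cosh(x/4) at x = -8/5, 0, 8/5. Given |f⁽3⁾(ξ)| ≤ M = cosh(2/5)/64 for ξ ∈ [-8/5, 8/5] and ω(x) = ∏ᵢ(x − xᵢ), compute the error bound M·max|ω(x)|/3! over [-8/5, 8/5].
8*sqrt(3)*cosh(2/5)/3375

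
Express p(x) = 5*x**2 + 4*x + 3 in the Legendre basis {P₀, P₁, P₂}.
(14/3)P₀ + (4)P₁ + (10/3)P₂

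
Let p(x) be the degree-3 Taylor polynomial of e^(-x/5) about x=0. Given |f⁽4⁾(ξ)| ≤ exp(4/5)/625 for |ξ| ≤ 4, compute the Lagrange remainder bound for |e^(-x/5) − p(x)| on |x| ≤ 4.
32*exp(4/5)/1875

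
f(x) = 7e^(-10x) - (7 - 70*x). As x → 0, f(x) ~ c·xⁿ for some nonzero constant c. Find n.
2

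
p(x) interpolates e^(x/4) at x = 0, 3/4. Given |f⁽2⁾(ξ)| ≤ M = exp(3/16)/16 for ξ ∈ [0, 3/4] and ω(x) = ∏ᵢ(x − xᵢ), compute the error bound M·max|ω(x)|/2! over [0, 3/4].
9*exp(3/16)/2048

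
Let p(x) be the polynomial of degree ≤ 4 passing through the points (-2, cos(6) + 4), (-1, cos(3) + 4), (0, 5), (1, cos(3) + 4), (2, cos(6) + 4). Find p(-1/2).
5*cos(3)/16 - cos(6)/64 + 301/64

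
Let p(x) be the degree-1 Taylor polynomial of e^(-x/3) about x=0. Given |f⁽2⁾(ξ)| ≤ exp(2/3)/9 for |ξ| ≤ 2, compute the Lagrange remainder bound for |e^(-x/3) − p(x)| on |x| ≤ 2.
2*exp(2/3)/9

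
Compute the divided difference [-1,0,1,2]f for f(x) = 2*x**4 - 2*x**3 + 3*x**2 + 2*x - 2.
2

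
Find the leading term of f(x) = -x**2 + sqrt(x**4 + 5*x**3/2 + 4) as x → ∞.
5*x/4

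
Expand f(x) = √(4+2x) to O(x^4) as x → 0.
2 + x/2 - x**2/16 + x**3/64 + O(x**4)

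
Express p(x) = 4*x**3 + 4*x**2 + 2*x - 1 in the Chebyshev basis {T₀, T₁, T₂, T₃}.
T₀ + (5)T₁ + (2)T₂ + T₃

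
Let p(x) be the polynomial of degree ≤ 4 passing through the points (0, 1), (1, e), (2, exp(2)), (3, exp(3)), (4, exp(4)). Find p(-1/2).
-45*exp(3)/32 - 105*e/32 + 315/128 + 35*exp(4)/128 + 189*exp(2)/64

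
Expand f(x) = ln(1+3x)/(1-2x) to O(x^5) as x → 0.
3*x + 3*x**2/2 + 12*x**3 + 15*x**4/4 + O(x**5)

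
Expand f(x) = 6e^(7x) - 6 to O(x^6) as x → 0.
42*x + 147*x**2 + 343*x**3 + 2401*x**4/4 + 16807*x**5/20 + O(x**6)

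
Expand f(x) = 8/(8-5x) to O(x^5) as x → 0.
1 + 5*x/8 + 25*x**2/64 + 125*x**3/512 + 625*x**4/4096 + O(x**5)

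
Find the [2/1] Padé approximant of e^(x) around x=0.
(x**2/6 + 2*x/3 + 1)/(1 - x/3)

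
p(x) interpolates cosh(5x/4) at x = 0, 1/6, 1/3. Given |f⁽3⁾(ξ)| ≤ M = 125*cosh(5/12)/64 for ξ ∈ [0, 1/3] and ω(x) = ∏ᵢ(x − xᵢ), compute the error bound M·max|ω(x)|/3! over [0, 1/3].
125*sqrt(3)*cosh(5/12)/373248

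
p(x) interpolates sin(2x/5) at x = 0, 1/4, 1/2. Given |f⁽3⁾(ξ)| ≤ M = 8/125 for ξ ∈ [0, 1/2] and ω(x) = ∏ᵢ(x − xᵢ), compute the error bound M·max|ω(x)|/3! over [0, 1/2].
sqrt(3)/27000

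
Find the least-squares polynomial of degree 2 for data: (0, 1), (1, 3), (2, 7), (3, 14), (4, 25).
6/5 + (-1/10)x + (3/2)x²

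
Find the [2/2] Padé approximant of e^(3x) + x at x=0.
(-21*x**2/4 + x + 1)/(9*x**2/4 - 3*x + 1)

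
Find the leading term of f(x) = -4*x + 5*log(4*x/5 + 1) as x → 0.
-8*x**2/5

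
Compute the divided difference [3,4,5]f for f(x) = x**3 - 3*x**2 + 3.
9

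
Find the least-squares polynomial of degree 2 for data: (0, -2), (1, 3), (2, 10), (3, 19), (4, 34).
-58/35 + (88/35)x + (11/7)x²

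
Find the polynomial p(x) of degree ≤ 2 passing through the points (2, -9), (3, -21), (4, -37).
-2*x**2 - 2*x + 3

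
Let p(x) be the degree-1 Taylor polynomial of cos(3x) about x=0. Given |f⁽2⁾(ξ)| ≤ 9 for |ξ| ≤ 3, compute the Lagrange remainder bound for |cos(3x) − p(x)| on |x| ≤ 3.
81/2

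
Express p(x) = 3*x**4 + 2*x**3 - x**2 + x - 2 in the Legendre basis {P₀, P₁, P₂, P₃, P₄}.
(-26/15)P₀ + (11/5)P₁ + (22/21)P₂ + (4/5)P₃ + (24/35)P₄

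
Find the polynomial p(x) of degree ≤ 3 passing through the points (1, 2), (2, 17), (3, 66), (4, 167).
3*x**3 - x**2 - 3*x + 3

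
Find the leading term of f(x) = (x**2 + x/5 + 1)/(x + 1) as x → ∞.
x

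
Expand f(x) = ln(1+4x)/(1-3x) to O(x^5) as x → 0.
4*x + 4*x**2 + 100*x**3/3 + 36*x**4 + O(x**5)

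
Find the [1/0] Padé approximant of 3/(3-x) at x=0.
x/3 + 1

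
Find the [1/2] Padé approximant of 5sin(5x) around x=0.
25*x/(25*x**2/6 + 1)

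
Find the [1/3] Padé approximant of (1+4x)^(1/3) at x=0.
(10*x/3 + 1)/(64*x**3/81 - 8*x**2/9 + 2*x + 1)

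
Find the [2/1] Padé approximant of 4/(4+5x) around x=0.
1/(5*x/4 + 1)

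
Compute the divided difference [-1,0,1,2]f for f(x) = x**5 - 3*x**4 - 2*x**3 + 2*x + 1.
-3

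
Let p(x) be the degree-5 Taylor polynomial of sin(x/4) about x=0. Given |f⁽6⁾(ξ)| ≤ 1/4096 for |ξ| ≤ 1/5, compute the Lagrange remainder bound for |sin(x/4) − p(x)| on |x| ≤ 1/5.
1/46080000000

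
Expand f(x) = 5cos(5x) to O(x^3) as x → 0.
5 - 125*x**2/2 + O(x**3)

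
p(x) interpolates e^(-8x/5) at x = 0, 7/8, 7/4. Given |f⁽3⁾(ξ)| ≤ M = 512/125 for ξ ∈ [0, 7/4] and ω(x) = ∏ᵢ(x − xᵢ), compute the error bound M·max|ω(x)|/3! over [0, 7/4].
343*sqrt(3)/3375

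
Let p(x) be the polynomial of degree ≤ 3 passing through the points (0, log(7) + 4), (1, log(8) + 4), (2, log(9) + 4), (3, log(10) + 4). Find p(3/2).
log(6*2**(5/8)*3**(1/8)*35**(15/16)/35) + 4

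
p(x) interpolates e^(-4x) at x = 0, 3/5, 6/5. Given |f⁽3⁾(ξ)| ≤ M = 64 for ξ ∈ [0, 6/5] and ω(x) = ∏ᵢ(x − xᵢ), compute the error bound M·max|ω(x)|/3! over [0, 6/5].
64*sqrt(3)/125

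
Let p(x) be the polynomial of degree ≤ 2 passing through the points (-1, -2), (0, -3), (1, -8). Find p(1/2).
-5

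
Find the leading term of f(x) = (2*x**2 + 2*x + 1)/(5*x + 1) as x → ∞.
2*x/5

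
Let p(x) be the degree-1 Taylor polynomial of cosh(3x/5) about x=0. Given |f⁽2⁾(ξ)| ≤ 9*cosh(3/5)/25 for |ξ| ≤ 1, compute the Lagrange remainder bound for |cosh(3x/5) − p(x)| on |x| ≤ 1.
9*cosh(3/5)/50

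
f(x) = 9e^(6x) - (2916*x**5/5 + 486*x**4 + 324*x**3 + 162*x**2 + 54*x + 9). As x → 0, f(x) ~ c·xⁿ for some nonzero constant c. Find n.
6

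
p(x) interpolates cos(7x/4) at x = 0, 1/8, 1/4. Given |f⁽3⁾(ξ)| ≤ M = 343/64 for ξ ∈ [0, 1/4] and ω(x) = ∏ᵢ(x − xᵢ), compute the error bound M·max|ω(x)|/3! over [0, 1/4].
343*sqrt(3)/884736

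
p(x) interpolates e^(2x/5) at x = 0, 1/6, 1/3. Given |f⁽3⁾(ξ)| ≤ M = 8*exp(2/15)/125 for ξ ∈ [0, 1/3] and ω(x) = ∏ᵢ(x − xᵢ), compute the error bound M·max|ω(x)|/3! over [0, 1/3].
sqrt(3)*exp(2/15)/91125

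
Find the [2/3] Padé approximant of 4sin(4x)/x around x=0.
(16 - 448*x**2/15)/(4*x**2/5 + 1)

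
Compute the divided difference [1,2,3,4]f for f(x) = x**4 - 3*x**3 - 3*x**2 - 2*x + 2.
7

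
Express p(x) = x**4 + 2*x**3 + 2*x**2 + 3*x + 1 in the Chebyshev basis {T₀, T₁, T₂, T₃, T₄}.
(19/8)T₀ + (9/2)T₁ + (3/2)T₂ + (1/2)T₃ + (1/8)T₄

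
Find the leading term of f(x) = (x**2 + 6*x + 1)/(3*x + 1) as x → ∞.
x/3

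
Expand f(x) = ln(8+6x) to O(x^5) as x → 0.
log(8) + 3*x/4 - 9*x**2/32 + 9*x**3/64 - 81*x**4/1024 + O(x**5)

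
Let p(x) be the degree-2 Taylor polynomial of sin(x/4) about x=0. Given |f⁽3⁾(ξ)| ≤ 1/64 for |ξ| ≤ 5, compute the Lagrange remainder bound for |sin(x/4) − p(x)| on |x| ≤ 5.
125/384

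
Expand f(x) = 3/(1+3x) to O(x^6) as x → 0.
3 - 9*x + 27*x**2 - 81*x**3 + 243*x**4 - 729*x**5 + O(x**6)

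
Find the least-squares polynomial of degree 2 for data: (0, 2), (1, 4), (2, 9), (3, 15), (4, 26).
74/35 + (33/70)x + (19/14)x²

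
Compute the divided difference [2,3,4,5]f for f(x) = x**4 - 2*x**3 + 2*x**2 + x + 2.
12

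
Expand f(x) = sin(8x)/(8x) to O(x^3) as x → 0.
1 - 32*x**2/3 + O(x**3)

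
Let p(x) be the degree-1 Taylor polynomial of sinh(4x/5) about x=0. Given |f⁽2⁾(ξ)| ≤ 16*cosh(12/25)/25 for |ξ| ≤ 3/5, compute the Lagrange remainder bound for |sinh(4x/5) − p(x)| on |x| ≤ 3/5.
72*cosh(12/25)/625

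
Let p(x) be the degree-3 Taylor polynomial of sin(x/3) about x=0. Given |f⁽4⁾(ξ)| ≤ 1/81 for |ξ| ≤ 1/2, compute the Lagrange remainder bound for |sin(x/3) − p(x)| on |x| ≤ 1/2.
1/31104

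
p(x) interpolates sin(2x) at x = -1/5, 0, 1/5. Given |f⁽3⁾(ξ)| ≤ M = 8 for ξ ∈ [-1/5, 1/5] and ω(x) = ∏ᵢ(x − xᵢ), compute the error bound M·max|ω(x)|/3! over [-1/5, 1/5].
8*sqrt(3)/3375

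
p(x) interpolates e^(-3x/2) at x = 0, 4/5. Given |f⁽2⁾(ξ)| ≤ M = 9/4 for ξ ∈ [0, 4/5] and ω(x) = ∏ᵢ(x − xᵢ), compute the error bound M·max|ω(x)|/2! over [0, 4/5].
9/50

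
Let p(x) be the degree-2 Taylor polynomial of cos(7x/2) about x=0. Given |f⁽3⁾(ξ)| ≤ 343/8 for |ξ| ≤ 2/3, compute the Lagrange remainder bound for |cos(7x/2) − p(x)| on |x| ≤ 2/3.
343/162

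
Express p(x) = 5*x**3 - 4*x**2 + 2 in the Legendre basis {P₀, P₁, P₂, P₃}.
(2/3)P₀ + (3)P₁ + (-8/3)P₂ + (2)P₃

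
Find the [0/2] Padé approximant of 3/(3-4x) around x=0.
1/(1 - 4*x/3)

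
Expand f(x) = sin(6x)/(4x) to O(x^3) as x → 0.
3/2 - 9*x**2 + O(x**3)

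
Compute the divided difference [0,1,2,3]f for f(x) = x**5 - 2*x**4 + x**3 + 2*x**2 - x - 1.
14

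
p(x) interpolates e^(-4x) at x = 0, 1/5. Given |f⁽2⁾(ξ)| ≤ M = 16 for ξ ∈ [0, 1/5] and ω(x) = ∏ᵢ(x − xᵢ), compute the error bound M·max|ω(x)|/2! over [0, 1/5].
2/25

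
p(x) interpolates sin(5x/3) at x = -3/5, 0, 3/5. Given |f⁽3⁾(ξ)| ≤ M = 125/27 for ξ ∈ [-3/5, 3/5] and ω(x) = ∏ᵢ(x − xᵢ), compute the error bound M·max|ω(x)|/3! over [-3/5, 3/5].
sqrt(3)/27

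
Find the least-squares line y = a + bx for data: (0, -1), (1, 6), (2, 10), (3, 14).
a = -1/10, b = 49/10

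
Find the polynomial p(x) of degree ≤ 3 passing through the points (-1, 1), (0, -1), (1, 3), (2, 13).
3*x**2 + x - 1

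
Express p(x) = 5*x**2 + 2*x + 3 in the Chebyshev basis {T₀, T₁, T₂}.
(11/2)T₀ + (2)T₁ + (5/2)T₂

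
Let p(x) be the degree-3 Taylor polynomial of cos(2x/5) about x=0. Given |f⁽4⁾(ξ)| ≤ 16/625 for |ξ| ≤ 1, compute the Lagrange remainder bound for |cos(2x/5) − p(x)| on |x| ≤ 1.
2/1875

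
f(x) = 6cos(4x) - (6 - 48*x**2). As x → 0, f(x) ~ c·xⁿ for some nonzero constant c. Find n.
4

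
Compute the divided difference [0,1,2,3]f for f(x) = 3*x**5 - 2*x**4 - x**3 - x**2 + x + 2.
62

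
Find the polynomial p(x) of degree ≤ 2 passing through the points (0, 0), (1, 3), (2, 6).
3*x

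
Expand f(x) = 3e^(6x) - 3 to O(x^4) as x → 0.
18*x + 54*x**2 + 108*x**3 + O(x**4)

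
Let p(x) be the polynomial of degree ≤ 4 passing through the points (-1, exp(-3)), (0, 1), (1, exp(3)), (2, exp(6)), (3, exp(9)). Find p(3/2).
(5*(-exp(9) - 4 + 18*exp(3) + 12*exp(6))*exp(3) + 3)*exp(-3)/128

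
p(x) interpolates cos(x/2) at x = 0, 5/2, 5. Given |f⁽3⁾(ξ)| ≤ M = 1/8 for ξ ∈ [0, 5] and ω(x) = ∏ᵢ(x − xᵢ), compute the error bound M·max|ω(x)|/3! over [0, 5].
125*sqrt(3)/1728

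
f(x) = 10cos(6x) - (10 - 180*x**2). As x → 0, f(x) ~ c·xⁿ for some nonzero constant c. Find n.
4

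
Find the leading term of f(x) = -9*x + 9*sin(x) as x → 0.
-3*x**3/2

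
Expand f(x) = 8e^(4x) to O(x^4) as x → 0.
8 + 32*x + 64*x**2 + 256*x**3/3 + O(x**4)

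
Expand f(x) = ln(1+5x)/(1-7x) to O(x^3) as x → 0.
5*x + 45*x**2/2 + O(x**3)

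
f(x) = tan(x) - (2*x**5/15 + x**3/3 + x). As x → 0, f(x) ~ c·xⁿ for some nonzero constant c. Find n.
7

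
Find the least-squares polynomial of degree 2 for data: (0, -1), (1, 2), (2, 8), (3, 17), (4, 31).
-29/35 + (53/70)x + (25/14)x²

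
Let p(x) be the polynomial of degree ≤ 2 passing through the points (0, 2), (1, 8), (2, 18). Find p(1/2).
9/2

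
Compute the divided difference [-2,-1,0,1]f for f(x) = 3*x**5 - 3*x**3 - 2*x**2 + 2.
12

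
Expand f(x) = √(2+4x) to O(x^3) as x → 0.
sqrt(2) + sqrt(2)*x - sqrt(2)*x**2/2 + O(x**3)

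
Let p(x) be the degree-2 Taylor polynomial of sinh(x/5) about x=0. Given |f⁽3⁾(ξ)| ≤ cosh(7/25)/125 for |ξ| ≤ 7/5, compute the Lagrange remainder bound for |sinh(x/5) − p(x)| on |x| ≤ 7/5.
343*cosh(7/25)/93750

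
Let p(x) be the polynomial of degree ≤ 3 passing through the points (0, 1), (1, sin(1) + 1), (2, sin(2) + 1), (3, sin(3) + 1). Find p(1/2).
-5*sin(2)/16 + sin(3)/16 + 15*sin(1)/16 + 1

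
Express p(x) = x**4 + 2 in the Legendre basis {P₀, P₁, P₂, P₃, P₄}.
(11/5)P₀ + (4/7)P₂ + (8/35)P₄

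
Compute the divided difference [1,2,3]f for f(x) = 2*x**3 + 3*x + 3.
12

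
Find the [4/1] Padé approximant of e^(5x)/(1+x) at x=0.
(6875*x**4/2632 + 4625*x**3/987 + 3225*x**2/658 + 1020*x/329 + 1)/(1 - 296*x/329)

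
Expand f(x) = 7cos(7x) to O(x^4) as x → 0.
7 - 343*x**2/2 + O(x**4)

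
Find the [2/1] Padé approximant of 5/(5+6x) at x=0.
1/(6*x/5 + 1)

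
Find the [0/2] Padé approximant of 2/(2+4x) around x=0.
1/(2*x + 1)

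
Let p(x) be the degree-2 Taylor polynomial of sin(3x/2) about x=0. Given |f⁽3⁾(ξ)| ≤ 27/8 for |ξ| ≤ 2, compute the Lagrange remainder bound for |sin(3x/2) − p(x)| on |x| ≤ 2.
9/2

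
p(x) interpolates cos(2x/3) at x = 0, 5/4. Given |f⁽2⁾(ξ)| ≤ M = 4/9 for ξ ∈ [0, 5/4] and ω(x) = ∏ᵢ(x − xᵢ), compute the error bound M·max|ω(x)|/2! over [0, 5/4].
25/288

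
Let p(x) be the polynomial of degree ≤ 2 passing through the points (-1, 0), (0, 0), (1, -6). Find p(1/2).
-9/4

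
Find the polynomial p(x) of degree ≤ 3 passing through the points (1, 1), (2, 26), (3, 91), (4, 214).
3*x**3 + 2*x**2 - 2*x - 2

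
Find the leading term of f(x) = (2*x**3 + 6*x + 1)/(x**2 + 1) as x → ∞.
2*x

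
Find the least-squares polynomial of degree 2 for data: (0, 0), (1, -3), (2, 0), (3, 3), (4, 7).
-3/5 + (-2)x + x²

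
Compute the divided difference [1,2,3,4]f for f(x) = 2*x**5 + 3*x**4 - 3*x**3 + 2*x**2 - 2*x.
157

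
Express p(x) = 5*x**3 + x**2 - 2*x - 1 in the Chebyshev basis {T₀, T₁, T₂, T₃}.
(-1/2)T₀ + (7/4)T₁ + (1/2)T₂ + (5/4)T₃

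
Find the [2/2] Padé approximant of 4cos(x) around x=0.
(4 - 5*x**2/3)/(x**2/12 + 1)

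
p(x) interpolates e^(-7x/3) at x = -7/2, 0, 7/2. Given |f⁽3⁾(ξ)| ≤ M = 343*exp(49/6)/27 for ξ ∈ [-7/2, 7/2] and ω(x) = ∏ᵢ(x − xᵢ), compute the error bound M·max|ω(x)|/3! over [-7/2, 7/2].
117649*sqrt(3)*exp(49/6)/5832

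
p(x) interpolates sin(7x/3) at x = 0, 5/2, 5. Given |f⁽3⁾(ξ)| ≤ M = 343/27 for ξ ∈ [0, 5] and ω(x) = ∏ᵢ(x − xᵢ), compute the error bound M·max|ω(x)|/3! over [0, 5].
42875*sqrt(3)/5832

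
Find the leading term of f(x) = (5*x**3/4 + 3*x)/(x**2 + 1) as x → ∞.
5*x/4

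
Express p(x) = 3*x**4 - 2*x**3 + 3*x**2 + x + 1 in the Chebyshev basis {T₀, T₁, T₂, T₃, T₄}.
(29/8)T₀ + (-1/2)T₁ + (3)T₂ + (-1/2)T₃ + (3/8)T₄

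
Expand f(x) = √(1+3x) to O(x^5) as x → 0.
1 + 3*x/2 - 9*x**2/8 + 27*x**3/16 - 405*x**4/128 + O(x**5)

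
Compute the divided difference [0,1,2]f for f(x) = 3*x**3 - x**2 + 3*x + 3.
8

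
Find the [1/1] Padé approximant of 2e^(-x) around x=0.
(2 - x)/(x/2 + 1)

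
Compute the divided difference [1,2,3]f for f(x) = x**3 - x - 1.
6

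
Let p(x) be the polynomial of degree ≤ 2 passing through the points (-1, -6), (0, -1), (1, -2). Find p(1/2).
-3/4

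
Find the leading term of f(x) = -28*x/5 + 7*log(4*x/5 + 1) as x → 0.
-56*x**2/25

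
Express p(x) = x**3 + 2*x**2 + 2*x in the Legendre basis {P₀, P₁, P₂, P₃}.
(2/3)P₀ + (13/5)P₁ + (4/3)P₂ + (2/5)P₃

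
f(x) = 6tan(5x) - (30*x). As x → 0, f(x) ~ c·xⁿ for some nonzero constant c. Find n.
3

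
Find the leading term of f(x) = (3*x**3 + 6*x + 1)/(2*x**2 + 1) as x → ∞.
3*x/2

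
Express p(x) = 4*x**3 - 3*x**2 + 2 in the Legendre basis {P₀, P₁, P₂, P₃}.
P₀ + (12/5)P₁ + (-2)P₂ + (8/5)P₃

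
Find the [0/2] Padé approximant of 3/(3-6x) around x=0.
1/(1 - 2*x)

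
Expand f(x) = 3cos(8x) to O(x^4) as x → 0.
3 - 96*x**2 + O(x**4)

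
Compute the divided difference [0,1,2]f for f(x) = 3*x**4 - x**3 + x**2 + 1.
19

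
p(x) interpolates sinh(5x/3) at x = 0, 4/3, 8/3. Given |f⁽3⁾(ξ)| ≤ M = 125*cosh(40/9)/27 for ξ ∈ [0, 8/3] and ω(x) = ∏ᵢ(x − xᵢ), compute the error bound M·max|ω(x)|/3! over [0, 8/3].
8000*sqrt(3)*cosh(40/9)/19683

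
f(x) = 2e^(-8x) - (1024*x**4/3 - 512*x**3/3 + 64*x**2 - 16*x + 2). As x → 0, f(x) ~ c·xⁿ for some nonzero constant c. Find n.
5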